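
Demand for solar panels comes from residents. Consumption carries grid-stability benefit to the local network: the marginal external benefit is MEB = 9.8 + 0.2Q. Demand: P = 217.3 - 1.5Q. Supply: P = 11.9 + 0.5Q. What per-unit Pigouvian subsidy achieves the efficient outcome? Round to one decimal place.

subsidy = 33.7 per unit

Social marginal benefit = demand + MEB = 227.1 - 1.3Q.
Set SMB = MC: 227.1 - 1.3Q = 11.9 + 0.5Q → Q* = 119.5556.
The Pigouvian subsidy equals MEB at Q*: 9.8 + 0.2×119.5556 = 33.7111.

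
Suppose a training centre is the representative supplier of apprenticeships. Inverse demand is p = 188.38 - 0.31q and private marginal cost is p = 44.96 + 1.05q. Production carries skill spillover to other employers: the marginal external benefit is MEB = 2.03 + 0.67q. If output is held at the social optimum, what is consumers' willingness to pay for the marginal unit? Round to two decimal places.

P = 123.03

Social marginal cost = private MC − MEB = 42.93 + 0.38q.
Set SMC = demand: 42.93 + 0.38q = 188.38 - 0.31q → q* = 210.7971.
Consumer price on the demand curve at q*: 188.38 − 0.31×210.7971 = 123.0329.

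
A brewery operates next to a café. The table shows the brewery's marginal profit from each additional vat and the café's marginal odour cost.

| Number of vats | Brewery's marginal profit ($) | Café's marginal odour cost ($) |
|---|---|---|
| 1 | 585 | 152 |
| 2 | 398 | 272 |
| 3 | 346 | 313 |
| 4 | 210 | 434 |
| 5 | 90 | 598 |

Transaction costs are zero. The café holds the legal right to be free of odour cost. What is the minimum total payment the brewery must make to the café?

$737

Efficient level: marginal profit ≥ marginal odour cost through level 3, so k* = 3.
With the café holding the right, the brewery must at least compensate total damage at k*: 152 + 272 + 313 = 737.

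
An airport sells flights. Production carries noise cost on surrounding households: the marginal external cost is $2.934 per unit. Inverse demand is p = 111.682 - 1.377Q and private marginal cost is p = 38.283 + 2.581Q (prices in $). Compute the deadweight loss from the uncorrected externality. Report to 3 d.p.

Market equilibrium (private): 38.283 + 2.581Q = 111.682 - 1.377Q → Q_m = 18.5445.
Social marginal cost = private MC + MEC = 41.217 + 2.581Q.
Set SMC = demand: 41.217 + 2.581Q = 111.682 - 1.377Q → Q* = 17.8032.
The welfare-loss triangle has base |Q_m − Q*| and height MEC(Q_m) (the vertical gap between SMC and demand is zero at Q* and MEC at Q_m).
DWL = ½ × 0.7413 × 2.9340 = 1.0875.

DWL = $1.087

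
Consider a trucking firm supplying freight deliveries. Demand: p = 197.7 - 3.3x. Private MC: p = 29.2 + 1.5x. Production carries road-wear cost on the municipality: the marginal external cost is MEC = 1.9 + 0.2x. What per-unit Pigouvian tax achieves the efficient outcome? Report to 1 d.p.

tax = 8.6 per unit

Social marginal cost = private MC + MEC = 31.1 + 1.7x.
Set SMC = demand: 31.1 + 1.7x = 197.7 - 3.3x → x* = 33.3200.
The Pigouvian tax equals MEC at x*: 1.9 + 0.2×33.3200 = 8.5640.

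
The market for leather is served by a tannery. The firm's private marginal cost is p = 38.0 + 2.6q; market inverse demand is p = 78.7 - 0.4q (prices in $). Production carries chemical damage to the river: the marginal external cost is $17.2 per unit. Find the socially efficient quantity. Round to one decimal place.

q* = 7.8

Social marginal cost = private MC + MEC = 55.2 + 2.6q.
Set SMC = demand: 55.2 + 2.6q = 78.7 - 0.4q → q* = 7.8333.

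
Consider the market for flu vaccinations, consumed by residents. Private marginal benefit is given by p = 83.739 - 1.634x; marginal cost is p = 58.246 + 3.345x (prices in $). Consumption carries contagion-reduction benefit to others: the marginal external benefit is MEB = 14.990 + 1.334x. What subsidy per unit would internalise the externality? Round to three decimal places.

subsidy = $29.806 per unit

Social marginal benefit = demand + MEB = 98.729 - 0.300x.
Set SMB = MC: 98.729 - 0.300x = 58.246 + 3.345x → x* = 11.1064.
The Pigouvian subsidy equals MEB at x*: 14.990 + 1.334×11.1064 = 29.8059.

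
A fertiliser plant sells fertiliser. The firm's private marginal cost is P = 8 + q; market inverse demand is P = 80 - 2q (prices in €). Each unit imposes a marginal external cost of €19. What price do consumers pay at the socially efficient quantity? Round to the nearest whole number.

Social marginal cost = private MC + MEC = 27 + q.
Set SMC = demand: 27 + q = 80 - 2q → q* = 17.6667.
Consumer price on the demand curve at q*: 80 − 2×17.6667 = 44.6666.

P = €45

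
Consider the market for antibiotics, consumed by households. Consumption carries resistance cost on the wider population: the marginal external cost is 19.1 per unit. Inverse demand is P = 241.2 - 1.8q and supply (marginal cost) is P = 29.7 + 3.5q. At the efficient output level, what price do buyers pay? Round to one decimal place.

Social marginal benefit = demand − MEC = 222.1 - 1.8q.
Set SMB = MC: 222.1 - 1.8q = 29.7 + 3.5q → q* = 36.3019.
Consumer price on the demand curve at q*: 241.2 − 1.8×36.3019 = 175.8566.

P = 175.9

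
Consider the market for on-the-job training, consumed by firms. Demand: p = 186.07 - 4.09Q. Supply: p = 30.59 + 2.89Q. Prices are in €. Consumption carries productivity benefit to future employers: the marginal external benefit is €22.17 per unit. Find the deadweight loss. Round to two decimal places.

Market equilibrium (private): 30.59 + 2.89Q = 186.07 - 4.09Q → Q_m = 22.2751.
Social marginal benefit = demand + MEB = 208.24 - 4.09Q.
Set SMB = MC: 208.24 - 4.09Q = 30.59 + 2.89Q → Q* = 25.4513.
Height of the DWL triangle at Q_m is SMB(Q_m) − MC(Q_m) = MEB(Q_m) = 22.1700.
DWL = ½ × 3.1762 × 22.1700 = 35.2082.

DWL = €35.21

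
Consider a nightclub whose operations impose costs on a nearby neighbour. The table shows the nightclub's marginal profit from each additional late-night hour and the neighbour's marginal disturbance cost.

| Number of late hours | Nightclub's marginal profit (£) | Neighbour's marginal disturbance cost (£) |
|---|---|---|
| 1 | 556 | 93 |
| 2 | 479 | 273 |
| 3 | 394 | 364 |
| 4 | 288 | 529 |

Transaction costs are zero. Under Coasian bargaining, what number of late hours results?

Bargaining reaches the level where marginal profit last exceeds marginal disturbance cost.
That holds through level 3 (394 ≥ 364) but not at 4 (288 < 529).

3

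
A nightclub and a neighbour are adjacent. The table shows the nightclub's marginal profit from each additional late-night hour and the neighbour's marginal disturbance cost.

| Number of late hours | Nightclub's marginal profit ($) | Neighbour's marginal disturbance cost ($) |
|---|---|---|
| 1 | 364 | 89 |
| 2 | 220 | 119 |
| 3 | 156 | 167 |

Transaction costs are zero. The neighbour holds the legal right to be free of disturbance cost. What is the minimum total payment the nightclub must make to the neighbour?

$208

Efficient level: marginal profit ≥ marginal disturbance cost through level 2, so k* = 2.
With the neighbour holding the right, the nightclub must at least compensate total damage at k*: 89 + 119 = 208.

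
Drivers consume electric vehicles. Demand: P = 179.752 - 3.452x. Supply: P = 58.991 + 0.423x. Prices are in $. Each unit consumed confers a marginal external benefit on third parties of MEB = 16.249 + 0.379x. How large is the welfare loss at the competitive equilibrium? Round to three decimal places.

DWL = $112.611

Market equilibrium (private): 58.991 + 0.423x = 179.752 - 3.452x → x_m = 31.1641.
Social marginal benefit = demand + MEB = 196.001 - 3.073x.
Set SMB = MC: 196.001 - 3.073x = 58.991 + 0.423x → x* = 39.1905.
The loss is the area between SMB and MC from x* to x_m; with linear curves that's a triangle of height MEB(x_m).
DWL = ½ × 8.0264 × 28.0602 = 112.6112.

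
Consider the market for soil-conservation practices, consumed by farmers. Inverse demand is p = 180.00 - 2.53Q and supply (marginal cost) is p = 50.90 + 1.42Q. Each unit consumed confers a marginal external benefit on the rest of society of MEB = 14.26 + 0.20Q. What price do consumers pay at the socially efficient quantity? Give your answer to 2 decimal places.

P = 83.28

Social marginal benefit = demand + MEB = 194.26 - 2.33Q.
Set SMB = MC: 194.26 - 2.33Q = 50.90 + 1.42Q → Q* = 38.2293.
Consumer price on the demand curve at Q*: 180.00 − 2.53×38.2293 = 83.2799.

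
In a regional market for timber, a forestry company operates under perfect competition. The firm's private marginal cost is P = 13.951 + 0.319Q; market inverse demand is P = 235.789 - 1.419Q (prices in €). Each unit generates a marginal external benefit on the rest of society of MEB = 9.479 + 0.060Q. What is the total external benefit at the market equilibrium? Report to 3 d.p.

€1698.655

Market equilibrium (private): 13.951 + 0.319Q = 235.789 - 1.419Q → Q_m = 127.6398.
Total external benefit = ∫₀^{Q_m} (9.479 + 0.060Q) dQ = 9.479×127.6398 + ½×0.060×127.6398² = 1698.6552.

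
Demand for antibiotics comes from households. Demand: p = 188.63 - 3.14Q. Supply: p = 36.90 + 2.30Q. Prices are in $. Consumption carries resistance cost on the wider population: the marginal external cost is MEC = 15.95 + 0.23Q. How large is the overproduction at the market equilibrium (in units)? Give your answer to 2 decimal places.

3.94 units

Market equilibrium (private): 36.90 + 2.30Q = 188.63 - 3.14Q → Q_m = 27.8915.
Social marginal benefit = demand − MEC = 172.68 - 3.37Q.
Set SMB = MC: 172.68 - 3.37Q = 36.90 + 2.30Q → Q* = 23.9471.
Gap = |27.8915 − 23.9471| = 3.9444.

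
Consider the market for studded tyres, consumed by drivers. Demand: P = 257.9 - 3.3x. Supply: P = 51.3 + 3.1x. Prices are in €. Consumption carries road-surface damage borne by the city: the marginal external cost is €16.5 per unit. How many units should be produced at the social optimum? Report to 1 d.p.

Social marginal benefit = demand − MEC = 241.4 - 3.3x.
Set SMB = MC: 241.4 - 3.3x = 51.3 + 3.1x → x* = 29.7031.

x* = 29.7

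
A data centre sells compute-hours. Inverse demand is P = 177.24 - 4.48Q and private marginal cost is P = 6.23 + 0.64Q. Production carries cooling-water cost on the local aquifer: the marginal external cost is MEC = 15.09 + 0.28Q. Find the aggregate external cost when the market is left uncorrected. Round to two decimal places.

660.19

Market equilibrium (private): 6.23 + 0.64Q = 177.24 - 4.48Q → Q_m = 33.4004.
Total external cost = ∫₀^{Q_m} (15.09 + 0.28Q) dQ = 15.09×33.4004 + ½×0.28×33.4004² = 660.1942.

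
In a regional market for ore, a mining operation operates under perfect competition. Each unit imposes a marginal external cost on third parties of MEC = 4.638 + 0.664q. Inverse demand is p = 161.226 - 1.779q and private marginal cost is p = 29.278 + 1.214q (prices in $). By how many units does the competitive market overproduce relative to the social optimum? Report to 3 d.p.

9.273 units

Market equilibrium (private): 29.278 + 1.214q = 161.226 - 1.779q → q_m = 44.0855.
Social marginal cost = private MC + MEC = 33.916 + 1.878q.
Set SMC = demand: 33.916 + 1.878q = 161.226 - 1.779q → q* = 34.8127.
Gap = |44.0855 − 34.8127| = 9.2728.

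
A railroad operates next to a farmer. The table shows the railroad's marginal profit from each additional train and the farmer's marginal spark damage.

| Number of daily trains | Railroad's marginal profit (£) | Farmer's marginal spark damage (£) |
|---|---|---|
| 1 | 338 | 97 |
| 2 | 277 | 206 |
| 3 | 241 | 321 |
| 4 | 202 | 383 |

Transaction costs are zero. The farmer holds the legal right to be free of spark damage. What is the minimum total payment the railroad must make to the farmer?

£303

Efficient level: marginal profit ≥ marginal spark damage through level 2, so k* = 2.
With the farmer holding the right, the railroad must at least compensate total damage at k*: 97 + 206 = 303.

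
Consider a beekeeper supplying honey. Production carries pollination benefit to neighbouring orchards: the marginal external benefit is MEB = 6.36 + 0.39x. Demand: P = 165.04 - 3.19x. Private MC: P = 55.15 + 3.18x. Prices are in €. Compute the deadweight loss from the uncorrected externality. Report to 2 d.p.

Market equilibrium (private): 55.15 + 3.18x = 165.04 - 3.19x → x_m = 17.2512.
Social marginal cost = private MC − MEB = 48.79 + 2.79x.
Set SMC = demand: 48.79 + 2.79x = 165.04 - 3.19x → x* = 19.4398.
Between x* and x_m the wedge demand − SMC runs linearly from 0 to MEB(x_m), so the loss is a triangle.
DWL = ½ × 2.1886 × 13.0880 = 14.3222.

DWL = €14.32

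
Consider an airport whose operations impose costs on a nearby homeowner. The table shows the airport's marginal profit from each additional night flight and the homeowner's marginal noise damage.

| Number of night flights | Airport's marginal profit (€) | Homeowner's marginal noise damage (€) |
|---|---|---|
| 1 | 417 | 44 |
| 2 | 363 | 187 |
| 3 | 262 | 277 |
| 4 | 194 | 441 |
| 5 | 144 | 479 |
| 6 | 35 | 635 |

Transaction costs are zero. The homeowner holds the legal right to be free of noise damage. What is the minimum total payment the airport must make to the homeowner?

€231

Efficient level: marginal profit ≥ marginal noise damage through level 2, so k* = 2.
With the homeowner holding the right, the airport must at least compensate total damage at k*: 44 + 187 = 231.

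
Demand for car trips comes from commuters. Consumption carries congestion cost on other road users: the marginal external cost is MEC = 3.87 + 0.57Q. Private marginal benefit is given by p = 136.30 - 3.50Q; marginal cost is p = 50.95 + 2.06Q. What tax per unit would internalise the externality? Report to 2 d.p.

Social marginal benefit = demand − MEC = 132.43 - 4.07Q.
Set SMB = MC: 132.43 - 4.07Q = 50.95 + 2.06Q → Q* = 13.2920.
The Pigouvian tax equals MEC at Q*: 3.87 + 0.57×13.2920 = 11.4464.

tax = 11.45 per unit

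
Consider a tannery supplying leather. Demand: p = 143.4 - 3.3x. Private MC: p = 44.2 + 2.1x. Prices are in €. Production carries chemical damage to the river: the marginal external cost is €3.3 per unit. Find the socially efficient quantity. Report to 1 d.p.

Social marginal cost = private MC + MEC = 47.5 + 2.1x.
Set SMC = demand: 47.5 + 2.1x = 143.4 - 3.3x → x* = 17.7593.

x* = 17.8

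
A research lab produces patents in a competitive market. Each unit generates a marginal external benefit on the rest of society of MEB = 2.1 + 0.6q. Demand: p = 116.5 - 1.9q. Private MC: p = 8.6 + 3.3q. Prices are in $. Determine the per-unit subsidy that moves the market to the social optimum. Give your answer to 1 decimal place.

subsidy = $16.4 per unit

Social marginal cost = private MC − MEB = 6.5 + 2.7q.
Set SMC = demand: 6.5 + 2.7q = 116.5 - 1.9q → q* = 23.9130.
The Pigouvian subsidy equals MEB at q*: 2.1 + 0.6×23.9130 = 16.4478.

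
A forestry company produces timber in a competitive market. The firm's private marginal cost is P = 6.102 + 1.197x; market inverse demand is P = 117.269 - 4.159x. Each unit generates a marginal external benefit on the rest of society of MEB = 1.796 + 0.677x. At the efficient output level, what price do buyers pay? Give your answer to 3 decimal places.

Social marginal cost = private MC − MEB = 4.306 + 0.520x.
Set SMC = demand: 4.306 + 0.520x = 117.269 - 4.159x → x* = 24.1426.
Consumer price on the demand curve at x*: 117.269 − 4.159×24.1426 = 16.8599.

P = 16.860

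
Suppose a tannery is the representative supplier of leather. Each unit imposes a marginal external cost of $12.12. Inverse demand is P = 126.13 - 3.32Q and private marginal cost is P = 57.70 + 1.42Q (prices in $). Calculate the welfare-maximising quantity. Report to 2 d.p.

Q* = 11.88

Social marginal cost = private MC + MEC = 69.82 + 1.42Q.
Set SMC = demand: 69.82 + 1.42Q = 126.13 - 3.32Q → Q* = 11.8797.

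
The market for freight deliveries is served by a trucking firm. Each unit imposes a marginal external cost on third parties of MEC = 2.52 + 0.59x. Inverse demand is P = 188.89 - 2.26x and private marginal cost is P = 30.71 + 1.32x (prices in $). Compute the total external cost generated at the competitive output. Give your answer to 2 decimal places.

$687.26

Market equilibrium (private): 30.71 + 1.32x = 188.89 - 2.26x → x_m = 44.1844.
Total external cost = ∫₀^{x_m} (2.52 + 0.59x) dx = 2.52×44.1844 + ½×0.59×44.1844² = 687.2617.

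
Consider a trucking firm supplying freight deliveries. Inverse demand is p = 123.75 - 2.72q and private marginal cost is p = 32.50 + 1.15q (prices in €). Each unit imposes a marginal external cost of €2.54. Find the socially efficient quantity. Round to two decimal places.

q* = 22.92

Social marginal cost = private MC + MEC = 35.04 + 1.15q.
Set SMC = demand: 35.04 + 1.15q = 123.75 - 2.72q → q* = 22.9225.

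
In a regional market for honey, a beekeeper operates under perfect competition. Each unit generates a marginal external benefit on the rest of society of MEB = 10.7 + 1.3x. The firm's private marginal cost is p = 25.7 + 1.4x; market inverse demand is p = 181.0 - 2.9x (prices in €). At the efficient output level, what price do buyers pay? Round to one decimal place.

P = €20.5

Social marginal cost = private MC − MEB = 15.0 + 0.1x.
Set SMC = demand: 15.0 + 0.1x = 181.0 - 2.9x → x* = 55.3333.
Consumer price on the demand curve at x*: 181.0 − 2.9×55.3333 = 20.5334.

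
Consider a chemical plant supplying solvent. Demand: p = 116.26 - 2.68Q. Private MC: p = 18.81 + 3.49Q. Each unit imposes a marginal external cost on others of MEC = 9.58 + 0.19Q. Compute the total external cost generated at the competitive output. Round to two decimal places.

Market equilibrium (private): 18.81 + 3.49Q = 116.26 - 2.68Q → Q_m = 15.7942.
Total external cost = ∫₀^{Q_m} (9.58 + 0.19Q) dQ = 9.58×15.7942 + ½×0.19×15.7942² = 175.0068.

175.01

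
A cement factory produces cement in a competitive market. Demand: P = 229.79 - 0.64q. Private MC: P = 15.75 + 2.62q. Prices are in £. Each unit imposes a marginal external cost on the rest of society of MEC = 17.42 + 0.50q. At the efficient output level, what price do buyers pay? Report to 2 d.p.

Social marginal cost = private MC + MEC = 33.17 + 3.12q.
Set SMC = demand: 33.17 + 3.12q = 229.79 - 0.64q → q* = 52.2926.
Consumer price on the demand curve at q*: 229.79 − 0.64×52.2926 = 196.3227.

P = £196.32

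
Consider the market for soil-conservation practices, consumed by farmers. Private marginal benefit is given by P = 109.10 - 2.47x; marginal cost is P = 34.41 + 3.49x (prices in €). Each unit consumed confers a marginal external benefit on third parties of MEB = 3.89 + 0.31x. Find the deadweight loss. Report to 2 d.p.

DWL = €5.35

Market equilibrium (private): 34.41 + 3.49x = 109.10 - 2.47x → x_m = 12.5319.
Social marginal benefit = demand + MEB = 112.99 - 2.16x.
Set SMB = MC: 112.99 - 2.16x = 34.41 + 3.49x → x* = 13.9080.
Between x* and x_m the wedge SMB − MC runs linearly from 0 to MEB(x_m), so the loss is a triangle.
DWL = ½ × 1.3761 × 7.7749 = 5.3495.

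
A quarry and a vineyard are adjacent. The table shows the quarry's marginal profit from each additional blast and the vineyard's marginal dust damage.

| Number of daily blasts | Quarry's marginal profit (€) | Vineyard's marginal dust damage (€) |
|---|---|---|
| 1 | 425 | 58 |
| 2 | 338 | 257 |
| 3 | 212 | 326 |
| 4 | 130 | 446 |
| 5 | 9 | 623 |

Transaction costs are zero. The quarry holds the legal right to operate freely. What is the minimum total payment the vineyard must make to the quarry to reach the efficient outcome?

Left alone the quarry would choose level 5 (marginal profit stays positive).
Efficient level: k* = 2 (marginal profit ≥ marginal dust damage through 2).
The vineyard must at least cover the quarry's forgone profit from cutting 5→2: 212 + 130 + 9 = 351.

€351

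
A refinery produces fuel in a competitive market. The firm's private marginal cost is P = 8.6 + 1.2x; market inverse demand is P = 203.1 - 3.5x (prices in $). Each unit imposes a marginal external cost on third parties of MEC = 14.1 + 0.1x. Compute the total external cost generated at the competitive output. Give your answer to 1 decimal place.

$669.1

Market equilibrium (private): 8.6 + 1.2x = 203.1 - 3.5x → x_m = 41.3830.
Total external cost = ∫₀^{x_m} (14.1 + 0.1x) dx = 14.1×41.3830 + ½×0.1×41.3830² = 669.1279.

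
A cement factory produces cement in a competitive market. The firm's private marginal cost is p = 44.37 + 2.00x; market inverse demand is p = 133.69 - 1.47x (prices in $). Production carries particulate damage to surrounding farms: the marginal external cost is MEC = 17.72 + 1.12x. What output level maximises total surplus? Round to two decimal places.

Social marginal cost = private MC + MEC = 62.09 + 3.12x.
Set SMC = demand: 62.09 + 3.12x = 133.69 - 1.47x → x* = 15.5991.

x* = 15.60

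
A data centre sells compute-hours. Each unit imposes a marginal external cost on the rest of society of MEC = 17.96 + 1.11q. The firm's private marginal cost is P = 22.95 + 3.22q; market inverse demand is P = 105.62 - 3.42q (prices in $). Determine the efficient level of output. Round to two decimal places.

q* = 8.35

Social marginal cost = private MC + MEC = 40.91 + 4.33q.
Set SMC = demand: 40.91 + 4.33q = 105.62 - 3.42q → q* = 8.3497.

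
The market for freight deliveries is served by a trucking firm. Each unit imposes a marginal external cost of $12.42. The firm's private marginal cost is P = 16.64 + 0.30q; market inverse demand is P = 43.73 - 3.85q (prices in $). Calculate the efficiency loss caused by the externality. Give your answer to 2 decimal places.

DWL = $18.59

Market equilibrium (private): 16.64 + 0.30q = 43.73 - 3.85q → q_m = 6.5277.
Social marginal cost = private MC + MEC = 29.06 + 0.30q.
Set SMC = demand: 29.06 + 0.30q = 43.73 - 3.85q → q* = 3.5349.
The loss is the area between SMC and demand from q* to q_m; with linear curves that's a triangle of height MEC(q_m).
DWL = ½ × 2.9928 × 12.4200 = 18.5853.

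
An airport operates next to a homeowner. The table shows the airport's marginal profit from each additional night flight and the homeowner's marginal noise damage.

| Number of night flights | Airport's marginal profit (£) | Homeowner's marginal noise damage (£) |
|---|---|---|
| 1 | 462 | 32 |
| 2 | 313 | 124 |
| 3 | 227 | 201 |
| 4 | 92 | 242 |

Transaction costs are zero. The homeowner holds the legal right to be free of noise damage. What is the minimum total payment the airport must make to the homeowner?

Efficient level: marginal profit ≥ marginal noise damage through level 3, so k* = 3.
With the homeowner holding the right, the airport must at least compensate total damage at k*: 32 + 124 + 201 = 357.

£357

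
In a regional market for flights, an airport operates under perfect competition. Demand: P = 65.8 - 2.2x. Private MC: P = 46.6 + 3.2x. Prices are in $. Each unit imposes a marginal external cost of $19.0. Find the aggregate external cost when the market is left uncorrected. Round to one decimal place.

$67.6

Market equilibrium (private): 46.6 + 3.2x = 65.8 - 2.2x → x_m = 3.5556.
Total external cost = MEC × x_m = 19.0 × 3.5556 = 67.5564.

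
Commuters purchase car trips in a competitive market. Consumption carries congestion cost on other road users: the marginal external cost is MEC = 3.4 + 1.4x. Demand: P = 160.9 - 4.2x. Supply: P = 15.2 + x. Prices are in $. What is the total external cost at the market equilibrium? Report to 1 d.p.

$644.8

Market equilibrium (private): 15.2 + x = 160.9 - 4.2x → x_m = 28.0192.
Total external cost = ∫₀^{x_m} (3.4 + 1.4x) dx = 3.4×28.0192 + ½×1.4×28.0192² = 644.8182.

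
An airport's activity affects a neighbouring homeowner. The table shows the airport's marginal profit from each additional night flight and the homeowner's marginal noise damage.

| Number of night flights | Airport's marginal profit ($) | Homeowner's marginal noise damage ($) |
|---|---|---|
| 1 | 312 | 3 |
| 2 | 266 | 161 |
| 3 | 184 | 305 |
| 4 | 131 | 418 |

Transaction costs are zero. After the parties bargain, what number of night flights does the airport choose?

Bargaining reaches the level where marginal profit last exceeds marginal noise damage.
That holds through level 2 (266 ≥ 161) but not at 3 (184 < 305).

2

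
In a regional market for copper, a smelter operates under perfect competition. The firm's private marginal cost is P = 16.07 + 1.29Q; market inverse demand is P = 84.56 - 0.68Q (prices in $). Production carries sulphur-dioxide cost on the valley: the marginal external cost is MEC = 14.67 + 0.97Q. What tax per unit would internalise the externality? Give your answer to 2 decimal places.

tax = $32.43 per unit

Social marginal cost = private MC + MEC = 30.74 + 2.26Q.
Set SMC = demand: 30.74 + 2.26Q = 84.56 - 0.68Q → Q* = 18.3061.
The Pigouvian tax equals MEC at Q*: 14.67 + 0.97×18.3061 = 32.4269.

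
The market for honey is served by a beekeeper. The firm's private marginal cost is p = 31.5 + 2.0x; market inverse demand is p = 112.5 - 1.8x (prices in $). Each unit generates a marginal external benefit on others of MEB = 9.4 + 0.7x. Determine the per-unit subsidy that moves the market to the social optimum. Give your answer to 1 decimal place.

Social marginal cost = private MC − MEB = 22.1 + 1.3x.
Set SMC = demand: 22.1 + 1.3x = 112.5 - 1.8x → x* = 29.1613.
The Pigouvian subsidy equals MEB at x*: 9.4 + 0.7×29.1613 = 29.8129.

subsidy = $29.8 per unit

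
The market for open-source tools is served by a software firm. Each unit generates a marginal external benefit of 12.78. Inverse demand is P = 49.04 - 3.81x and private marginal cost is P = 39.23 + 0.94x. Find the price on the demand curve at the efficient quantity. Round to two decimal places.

Social marginal cost = private MC − MEB = 26.45 + 0.94x.
Set SMC = demand: 26.45 + 0.94x = 49.04 - 3.81x → x* = 4.7558.
Consumer price on the demand curve at x*: 49.04 − 3.81×4.7558 = 30.9204.

P = 30.92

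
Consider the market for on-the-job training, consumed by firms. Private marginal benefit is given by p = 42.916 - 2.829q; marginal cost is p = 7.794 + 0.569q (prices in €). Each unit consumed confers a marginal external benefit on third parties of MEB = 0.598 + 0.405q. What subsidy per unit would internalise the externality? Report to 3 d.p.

subsidy = €5.431 per unit

Social marginal benefit = demand + MEB = 43.514 - 2.424q.
Set SMB = MC: 43.514 - 2.424q = 7.794 + 0.569q → q* = 11.9345.
The Pigouvian subsidy equals MEB at q*: 0.598 + 0.405×11.9345 = 5.4315.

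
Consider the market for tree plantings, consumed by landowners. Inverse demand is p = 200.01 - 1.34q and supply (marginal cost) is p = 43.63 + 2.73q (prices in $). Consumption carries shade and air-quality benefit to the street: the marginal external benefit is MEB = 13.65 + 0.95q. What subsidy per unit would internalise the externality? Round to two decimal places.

Social marginal benefit = demand + MEB = 213.66 - 0.39q.
Set SMB = MC: 213.66 - 0.39q = 43.63 + 2.73q → q* = 54.4968.
The Pigouvian subsidy equals MEB at q*: 13.65 + 0.95×54.4968 = 65.4220.

subsidy = $65.42 per unit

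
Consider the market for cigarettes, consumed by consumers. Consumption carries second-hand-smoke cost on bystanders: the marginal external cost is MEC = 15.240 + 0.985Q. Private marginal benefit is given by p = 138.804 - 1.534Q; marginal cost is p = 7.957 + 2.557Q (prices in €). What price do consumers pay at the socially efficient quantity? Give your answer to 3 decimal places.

Social marginal benefit = demand − MEC = 123.564 - 2.519Q.
Set SMB = MC: 123.564 - 2.519Q = 7.957 + 2.557Q → Q* = 22.7752.
Consumer price on the demand curve at Q*: 138.804 − 1.534×22.7752 = 103.8668.

P = €103.867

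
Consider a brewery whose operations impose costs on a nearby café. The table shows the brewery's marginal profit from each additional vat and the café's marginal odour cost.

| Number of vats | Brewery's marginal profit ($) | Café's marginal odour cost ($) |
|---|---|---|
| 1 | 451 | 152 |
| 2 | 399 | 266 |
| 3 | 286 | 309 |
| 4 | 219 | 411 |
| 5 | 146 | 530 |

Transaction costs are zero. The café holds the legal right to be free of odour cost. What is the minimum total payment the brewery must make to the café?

Efficient level: marginal profit ≥ marginal odour cost through level 2, so k* = 2.
With the café holding the right, the brewery must at least compensate total damage at k*: 152 + 266 = 418.

$418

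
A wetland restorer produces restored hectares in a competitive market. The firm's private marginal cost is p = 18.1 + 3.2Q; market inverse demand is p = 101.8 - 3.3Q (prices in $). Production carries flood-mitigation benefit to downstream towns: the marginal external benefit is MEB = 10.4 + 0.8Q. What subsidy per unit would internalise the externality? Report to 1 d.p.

subsidy = $23.6 per unit

Social marginal cost = private MC − MEB = 7.7 + 2.4Q.
Set SMC = demand: 7.7 + 2.4Q = 101.8 - 3.3Q → Q* = 16.5088.
The Pigouvian subsidy equals MEB at Q*: 10.4 + 0.8×16.5088 = 23.6070.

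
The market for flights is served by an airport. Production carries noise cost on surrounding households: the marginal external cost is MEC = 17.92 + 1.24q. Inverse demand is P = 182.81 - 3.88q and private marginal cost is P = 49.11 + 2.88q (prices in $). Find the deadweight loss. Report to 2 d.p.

DWL = $112.60

Market equilibrium (private): 49.11 + 2.88q = 182.81 - 3.88q → q_m = 19.7781.
Social marginal cost = private MC + MEC = 67.03 + 4.12q.
Set SMC = demand: 67.03 + 4.12q = 182.81 - 3.88q → q* = 14.4725.
Between q* and q_m the wedge SMC − demand runs linearly from 0 to MEC(q_m), so the loss is a triangle.
DWL = ½ × 5.3056 × 42.4449 = 112.5978.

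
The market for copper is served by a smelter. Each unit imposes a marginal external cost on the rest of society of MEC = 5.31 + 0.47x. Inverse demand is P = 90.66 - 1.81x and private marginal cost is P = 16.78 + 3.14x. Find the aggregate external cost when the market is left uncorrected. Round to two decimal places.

131.60

Market equilibrium (private): 16.78 + 3.14x = 90.66 - 1.81x → x_m = 14.9253.
Total external cost = ∫₀^{x_m} (5.31 + 0.47x) dx = 5.31×14.9253 + ½×0.47×14.9253² = 131.6030.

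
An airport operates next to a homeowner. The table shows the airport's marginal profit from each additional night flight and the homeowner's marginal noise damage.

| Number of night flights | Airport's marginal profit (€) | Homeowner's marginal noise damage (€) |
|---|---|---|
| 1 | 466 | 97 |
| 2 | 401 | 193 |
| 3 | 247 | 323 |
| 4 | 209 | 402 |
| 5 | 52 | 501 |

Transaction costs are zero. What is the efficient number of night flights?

2

Bargaining reaches the level where marginal profit last exceeds marginal noise damage.
That holds through level 2 (401 ≥ 193) but not at 3 (247 < 323).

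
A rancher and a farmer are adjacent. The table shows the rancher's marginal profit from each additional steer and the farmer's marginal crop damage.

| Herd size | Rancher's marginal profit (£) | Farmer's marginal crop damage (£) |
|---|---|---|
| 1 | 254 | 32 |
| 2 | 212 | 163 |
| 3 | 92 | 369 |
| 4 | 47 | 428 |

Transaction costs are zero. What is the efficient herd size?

Bargaining reaches the level where marginal profit last exceeds marginal crop damage.
That holds through level 2 (212 ≥ 163) but not at 3 (92 < 369).

2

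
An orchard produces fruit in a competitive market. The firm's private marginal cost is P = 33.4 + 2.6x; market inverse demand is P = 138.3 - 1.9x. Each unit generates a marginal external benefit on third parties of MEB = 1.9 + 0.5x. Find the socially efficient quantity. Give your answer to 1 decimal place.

x* = 26.7

Social marginal cost = private MC − MEB = 31.5 + 2.1x.
Set SMC = demand: 31.5 + 2.1x = 138.3 - 1.9x → x* = 26.7000.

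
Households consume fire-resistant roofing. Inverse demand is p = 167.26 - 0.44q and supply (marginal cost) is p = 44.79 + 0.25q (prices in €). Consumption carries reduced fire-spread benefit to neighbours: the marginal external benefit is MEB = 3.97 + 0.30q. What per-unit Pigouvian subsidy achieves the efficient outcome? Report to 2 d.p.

Social marginal benefit = demand + MEB = 171.23 - 0.14q.
Set SMB = MC: 171.23 - 0.14q = 44.79 + 0.25q → q* = 324.2051.
The Pigouvian subsidy equals MEB at q*: 3.97 + 0.30×324.2051 = 101.2315.

subsidy = €101.23 per unit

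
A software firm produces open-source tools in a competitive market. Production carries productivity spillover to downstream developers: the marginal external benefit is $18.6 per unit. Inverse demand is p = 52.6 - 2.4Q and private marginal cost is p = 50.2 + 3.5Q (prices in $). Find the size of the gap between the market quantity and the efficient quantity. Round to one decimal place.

Market equilibrium (private): 50.2 + 3.5Q = 52.6 - 2.4Q → Q_m = 0.4068.
Social marginal cost = private MC − MEB = 31.6 + 3.5Q.
Set SMC = demand: 31.6 + 3.5Q = 52.6 - 2.4Q → Q* = 3.5593.
Gap = |0.4068 − 3.5593| = 3.1525.

3.2 units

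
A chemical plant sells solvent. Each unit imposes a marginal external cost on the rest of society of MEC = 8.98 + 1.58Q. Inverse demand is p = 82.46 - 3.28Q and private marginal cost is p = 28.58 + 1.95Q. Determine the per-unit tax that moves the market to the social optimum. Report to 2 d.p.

Social marginal cost = private MC + MEC = 37.56 + 3.53Q.
Set SMC = demand: 37.56 + 3.53Q = 82.46 - 3.28Q → Q* = 6.5932.
The Pigouvian tax equals MEC at Q*: 8.98 + 1.58×6.5932 = 19.3973.

tax = 19.40 per unit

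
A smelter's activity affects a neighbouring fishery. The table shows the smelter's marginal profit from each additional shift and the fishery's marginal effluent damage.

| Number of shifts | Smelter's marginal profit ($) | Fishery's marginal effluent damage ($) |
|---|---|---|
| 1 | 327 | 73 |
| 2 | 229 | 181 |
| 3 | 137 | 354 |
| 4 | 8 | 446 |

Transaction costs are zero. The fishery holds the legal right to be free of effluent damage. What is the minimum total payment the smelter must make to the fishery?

Efficient level: marginal profit ≥ marginal effluent damage through level 2, so k* = 2.
With the fishery holding the right, the smelter must at least compensate total damage at k*: 73 + 181 = 254.

$254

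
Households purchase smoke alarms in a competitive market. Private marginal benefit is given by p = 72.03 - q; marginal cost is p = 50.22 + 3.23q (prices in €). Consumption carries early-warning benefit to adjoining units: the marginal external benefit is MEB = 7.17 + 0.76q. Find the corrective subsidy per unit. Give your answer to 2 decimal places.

subsidy = €13.52 per unit

Social marginal benefit = demand + MEB = 79.20 - 0.24q.
Set SMB = MC: 79.20 - 0.24q = 50.22 + 3.23q → q* = 8.3516.
The Pigouvian subsidy equals MEB at q*: 7.17 + 0.76×8.3516 = 13.5172.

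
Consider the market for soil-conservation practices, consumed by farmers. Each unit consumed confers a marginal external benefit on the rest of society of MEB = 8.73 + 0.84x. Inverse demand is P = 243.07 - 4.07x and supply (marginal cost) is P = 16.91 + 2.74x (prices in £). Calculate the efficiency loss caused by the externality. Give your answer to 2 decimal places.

DWL = £112.35

Market equilibrium (private): 16.91 + 2.74x = 243.07 - 4.07x → x_m = 33.2100.
Social marginal benefit = demand + MEB = 251.80 - 3.23x.
Set SMB = MC: 251.80 - 3.23x = 16.91 + 2.74x → x* = 39.3451.
Between x* and x_m the wedge SMB − MC runs linearly from 0 to MEB(x_m), so the loss is a triangle.
DWL = ½ × 6.1351 × 36.6264 = 112.3533.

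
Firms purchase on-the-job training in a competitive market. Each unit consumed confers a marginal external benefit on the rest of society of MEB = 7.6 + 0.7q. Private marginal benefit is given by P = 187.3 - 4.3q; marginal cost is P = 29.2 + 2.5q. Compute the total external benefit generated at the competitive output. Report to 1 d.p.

365.9

Market equilibrium (private): 29.2 + 2.5q = 187.3 - 4.3q → q_m = 23.2500.
Total external benefit = ∫₀^{q_m} (7.6 + 0.7q) dq = 7.6×23.2500 + ½×0.7×23.2500² = 365.8969.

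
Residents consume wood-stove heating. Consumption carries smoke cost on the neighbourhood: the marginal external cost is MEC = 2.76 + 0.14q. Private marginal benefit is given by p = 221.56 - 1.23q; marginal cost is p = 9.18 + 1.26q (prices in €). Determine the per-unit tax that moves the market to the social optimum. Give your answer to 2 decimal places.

Social marginal benefit = demand − MEC = 218.80 - 1.37q.
Set SMB = MC: 218.80 - 1.37q = 9.18 + 1.26q → q* = 79.7034.
The Pigouvian tax equals MEC at q*: 2.76 + 0.14×79.7034 = 13.9185.

tax = €13.92 per unit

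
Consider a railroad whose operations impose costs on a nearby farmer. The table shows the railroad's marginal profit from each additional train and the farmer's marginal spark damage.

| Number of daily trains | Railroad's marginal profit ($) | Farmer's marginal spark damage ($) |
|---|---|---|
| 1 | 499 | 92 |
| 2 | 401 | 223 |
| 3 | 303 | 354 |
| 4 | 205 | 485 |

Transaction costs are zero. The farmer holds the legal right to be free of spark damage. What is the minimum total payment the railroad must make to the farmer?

$315

Efficient level: marginal profit ≥ marginal spark damage through level 2, so k* = 2.
With the farmer holding the right, the railroad must at least compensate total damage at k*: 92 + 223 = 315.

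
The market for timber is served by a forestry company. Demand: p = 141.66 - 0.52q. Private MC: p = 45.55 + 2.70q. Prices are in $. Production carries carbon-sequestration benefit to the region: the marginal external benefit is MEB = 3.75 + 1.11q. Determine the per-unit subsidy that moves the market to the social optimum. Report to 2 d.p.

subsidy = $56.28 per unit

Social marginal cost = private MC − MEB = 41.80 + 1.59q.
Set SMC = demand: 41.80 + 1.59q = 141.66 - 0.52q → q* = 47.3270.
The Pigouvian subsidy equals MEB at q*: 3.75 + 1.11×47.3270 = 56.2830.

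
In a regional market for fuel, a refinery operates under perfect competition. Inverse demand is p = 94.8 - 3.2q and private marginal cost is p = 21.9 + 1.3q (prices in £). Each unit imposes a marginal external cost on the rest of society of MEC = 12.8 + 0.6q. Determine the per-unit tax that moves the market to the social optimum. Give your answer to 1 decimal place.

Social marginal cost = private MC + MEC = 34.7 + 1.9q.
Set SMC = demand: 34.7 + 1.9q = 94.8 - 3.2q → q* = 11.7843.
The Pigouvian tax equals MEC at q*: 12.8 + 0.6×11.7843 = 19.8706.

tax = £19.9 per unit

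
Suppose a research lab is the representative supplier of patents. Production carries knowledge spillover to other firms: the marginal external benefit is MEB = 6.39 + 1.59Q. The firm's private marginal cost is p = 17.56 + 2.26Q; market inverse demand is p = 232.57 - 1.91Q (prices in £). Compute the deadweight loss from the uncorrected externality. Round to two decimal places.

DWL = £1513.50

Market equilibrium (private): 17.56 + 2.26Q = 232.57 - 1.91Q → Q_m = 51.5612.
Social marginal cost = private MC − MEB = 11.17 + 0.67Q.
Set SMC = demand: 11.17 + 0.67Q = 232.57 - 1.91Q → Q* = 85.8140.
The loss is the area between SMC and demand from Q* to Q_m; with linear curves that's a triangle of height MEB(Q_m).
DWL = ½ × 34.2528 × 88.3722 = 1513.4976.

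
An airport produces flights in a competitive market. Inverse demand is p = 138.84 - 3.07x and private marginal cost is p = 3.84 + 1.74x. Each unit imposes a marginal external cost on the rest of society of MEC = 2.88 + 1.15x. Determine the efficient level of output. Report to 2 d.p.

Social marginal cost = private MC + MEC = 6.72 + 2.89x.
Set SMC = demand: 6.72 + 2.89x = 138.84 - 3.07x → x* = 22.1678.

x* = 22.17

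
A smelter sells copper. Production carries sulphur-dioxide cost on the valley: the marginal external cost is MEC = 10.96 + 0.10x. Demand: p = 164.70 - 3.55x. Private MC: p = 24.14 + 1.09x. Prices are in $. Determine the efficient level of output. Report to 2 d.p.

x* = 27.34

Social marginal cost = private MC + MEC = 35.10 + 1.19x.
Set SMC = demand: 35.10 + 1.19x = 164.70 - 3.55x → x* = 27.3418.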